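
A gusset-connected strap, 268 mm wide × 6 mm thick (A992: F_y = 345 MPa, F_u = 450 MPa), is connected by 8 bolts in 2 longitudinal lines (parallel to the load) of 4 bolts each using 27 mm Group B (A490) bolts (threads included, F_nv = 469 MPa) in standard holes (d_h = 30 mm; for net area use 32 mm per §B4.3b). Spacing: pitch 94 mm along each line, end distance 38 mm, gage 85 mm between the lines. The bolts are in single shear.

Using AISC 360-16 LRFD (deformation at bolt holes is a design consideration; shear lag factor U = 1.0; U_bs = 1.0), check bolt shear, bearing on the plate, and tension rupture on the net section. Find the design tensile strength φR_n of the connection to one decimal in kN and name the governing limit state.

Bolt shear: A_b = π(27)²/4 = 572.56 mm². φR_n = 0.75 × 469 × 572.56 × 8 × 1 = 1611.2 kN.
Bearing (6 mm plate, F_u = 450 MPa): end bolts L_c = 38 − 30/2 = 23, R_n = min(1.2×23×6×450, 2.4×27×6×450) = 74.52 kN/bolt; interior L_c = 94 − 30 = 64, R_n = 174.96 kN/bolt. φR_n = 0.75 × (2×74.52 + 6×174.96) = 899.1 kN.
Tension rupture (net): A_n = (268 − 2×32)×6 = 1224 mm² (U = 1.0, A_e = A_n). φR_n = 0.75 × 450 × 1224 = 413.1 kN.
Governing: min(1611.2, 899.1, 413.1) = 413.1 kN → net-section rupture.

413.1 kN (net-section rupture governs)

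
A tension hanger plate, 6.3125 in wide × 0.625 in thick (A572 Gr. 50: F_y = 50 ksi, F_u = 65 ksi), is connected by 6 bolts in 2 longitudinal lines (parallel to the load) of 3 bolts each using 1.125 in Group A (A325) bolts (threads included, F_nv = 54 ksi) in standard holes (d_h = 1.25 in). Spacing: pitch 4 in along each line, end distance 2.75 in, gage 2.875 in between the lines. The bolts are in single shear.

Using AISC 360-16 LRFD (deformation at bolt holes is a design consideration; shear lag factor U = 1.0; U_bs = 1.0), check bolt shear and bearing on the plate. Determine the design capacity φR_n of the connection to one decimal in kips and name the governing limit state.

Bolt shear: A_b = π(1.125)²/4 = 0.99402 in². φR_n = 0.75 × 54 × 0.99402 × 6 × 1 = 241.5 kips.
Bearing (0.625 in plate, F_u = 65 ksi): end bolts L_c = 2.75 − 1.25/2 = 2.125, R_n = min(1.2×2.125×0.625×65, 2.4×1.125×0.625×65) = 103.59 kips/bolt; interior L_c = 4 − 1.25 = 2.75, R_n = 109.69 kips/bolt. φR_n = 0.75 × (2×103.59 + 4×109.69) = 484.5 kips.
Governing: min(241.5, 484.5) = 241.5 kips → bolt shear.

241.5 kips (bolt shear governs)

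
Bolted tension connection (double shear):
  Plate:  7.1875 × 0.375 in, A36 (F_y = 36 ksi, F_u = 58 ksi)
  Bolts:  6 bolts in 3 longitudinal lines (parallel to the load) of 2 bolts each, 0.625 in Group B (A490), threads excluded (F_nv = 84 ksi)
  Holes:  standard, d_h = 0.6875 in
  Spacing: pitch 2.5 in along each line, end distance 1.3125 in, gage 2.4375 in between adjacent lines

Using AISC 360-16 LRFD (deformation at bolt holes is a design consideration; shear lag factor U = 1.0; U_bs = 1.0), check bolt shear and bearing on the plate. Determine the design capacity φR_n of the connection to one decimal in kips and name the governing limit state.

Bolt shear: A_b = π(0.625)²/4 = 0.3068 in². φR_n = 0.75 × 84 × 0.3068 × 6 × 2 = 231.9 kips.
Bearing (0.375 in plate, F_u = 58 ksi): end bolts L_c = 1.3125 − 0.6875/2 = 0.96875, R_n = min(1.2×0.96875×0.375×58, 2.4×0.625×0.375×58) = 25.284 kips/bolt; interior L_c = 2.5 − 0.6875 = 1.8125, R_n = 32.625 kips/bolt. φR_n = 0.75 × (3×25.284 + 3×32.625) = 130.3 kips.
Governing: min(231.9, 130.3) = 130.3 kips → bearing.

130.3 kips (bearing governs)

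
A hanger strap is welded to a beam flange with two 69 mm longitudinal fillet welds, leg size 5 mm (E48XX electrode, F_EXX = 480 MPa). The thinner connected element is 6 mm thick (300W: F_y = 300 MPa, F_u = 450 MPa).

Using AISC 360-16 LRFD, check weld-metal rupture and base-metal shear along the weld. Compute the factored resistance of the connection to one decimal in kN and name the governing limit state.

Weld metal: throat = 0.707×5 = 3.535 mm, L = 2×69 = 138 mm. φR_n = 0.75 × 0.6 × 480 × 3.535 × 138 = 105.4 kN.
Base metal shear (6 mm plate): yield φR_n = 1.0×0.6×300×6×138 = 149.0 kN; rupture φR_n = 0.75×0.6×450×6×138 = 167.7 kN; take 149.0 kN (yield).
Governing: min(105.4, 149.0) = 105.4 kN → weld metal.

105.4 kN (weld metal governs)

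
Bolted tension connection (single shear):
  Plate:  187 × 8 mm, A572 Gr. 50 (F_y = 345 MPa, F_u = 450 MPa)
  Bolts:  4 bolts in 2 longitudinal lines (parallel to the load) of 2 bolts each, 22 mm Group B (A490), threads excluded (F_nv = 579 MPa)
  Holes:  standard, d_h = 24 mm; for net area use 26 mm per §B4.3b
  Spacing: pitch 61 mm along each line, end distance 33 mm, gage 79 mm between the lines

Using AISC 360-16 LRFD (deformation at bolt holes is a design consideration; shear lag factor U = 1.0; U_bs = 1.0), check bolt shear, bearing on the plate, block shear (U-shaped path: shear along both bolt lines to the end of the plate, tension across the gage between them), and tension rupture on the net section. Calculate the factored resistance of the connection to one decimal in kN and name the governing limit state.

321.3 kN (block shear governs)

Bolt shear: A_b = π(22)²/4 = 380.13 mm². φR_n = 0.75 × 579 × 380.13 × 4 × 1 = 660.3 kN.
Bearing (8 mm plate, F_u = 450 MPa): end bolts L_c = 33 − 24/2 = 21, R_n = min(1.2×21×8×450, 2.4×22×8×450) = 90.72 kN/bolt; interior L_c = 61 − 24 = 37, R_n = 159.84 kN/bolt. φR_n = 0.75 × (2×90.72 + 2×159.84) = 375.8 kN.
Block shear: shear path 2×[33+1×61] = 2×94 mm, A_gv = 1504, A_nv = 2×(94 − 1.5×26)×8 = 880 mm²; tension across gage: (79 − 1×26)×8 = 424 mm². R_n = min(0.6×450×880, 0.6×345×1504) + 1.0×450×424 = min(237.6, 311.33) + 190.8 = 428.4 kN. φR_n = 0.75 × 428.4 = 321.3 kN.
Tension rupture (net): A_n = (187 − 2×26)×8 = 1080 mm² (U = 1.0, A_e = A_n). φR_n = 0.75 × 450 × 1080 = 364.5 kN.
Governing: min(660.3, 375.8, 321.3, 364.5) = 321.3 kN → block shear.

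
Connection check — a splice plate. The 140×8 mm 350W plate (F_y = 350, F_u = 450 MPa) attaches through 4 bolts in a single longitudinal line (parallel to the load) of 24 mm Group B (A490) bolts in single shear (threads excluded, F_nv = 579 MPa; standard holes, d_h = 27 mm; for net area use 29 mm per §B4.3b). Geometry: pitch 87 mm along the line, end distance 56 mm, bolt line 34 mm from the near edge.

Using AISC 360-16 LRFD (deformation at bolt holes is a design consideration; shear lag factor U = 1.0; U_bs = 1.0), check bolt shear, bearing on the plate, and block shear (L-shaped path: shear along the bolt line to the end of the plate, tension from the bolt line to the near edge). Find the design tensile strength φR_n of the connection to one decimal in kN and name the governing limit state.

401.8 kN (block shear governs)

Bolt shear: A_b = π(24)²/4 = 452.39 mm². φR_n = 0.75 × 579 × 452.39 × 4 × 1 = 785.8 kN.
Bearing (8 mm plate, F_u = 450 MPa): end bolts L_c = 56 − 27/2 = 42.5, R_n = min(1.2×42.5×8×450, 2.4×24×8×450) = 183.6 kN/bolt; interior L_c = 87 − 27 = 60, R_n = 207.36 kN/bolt. φR_n = 0.75 × (1×183.6 + 3×207.36) = 604.3 kN.
Block shear: shear path 1×[56+3×87] = 1×317 mm, A_gv = 2536, A_nv = 1×(317 − 3.5×29)×8 = 1724 mm²; tension to near edge: (34 − 0.5×29)×8 = 156 mm². R_n = min(0.6×450×1724, 0.6×350×2536) + 1.0×450×156 = min(465.48, 532.56) + 70.2 = 535.68 kN. φR_n = 0.75 × 535.68 = 401.8 kN.
Governing: min(785.8, 604.3, 401.8) = 401.8 kN → block shear.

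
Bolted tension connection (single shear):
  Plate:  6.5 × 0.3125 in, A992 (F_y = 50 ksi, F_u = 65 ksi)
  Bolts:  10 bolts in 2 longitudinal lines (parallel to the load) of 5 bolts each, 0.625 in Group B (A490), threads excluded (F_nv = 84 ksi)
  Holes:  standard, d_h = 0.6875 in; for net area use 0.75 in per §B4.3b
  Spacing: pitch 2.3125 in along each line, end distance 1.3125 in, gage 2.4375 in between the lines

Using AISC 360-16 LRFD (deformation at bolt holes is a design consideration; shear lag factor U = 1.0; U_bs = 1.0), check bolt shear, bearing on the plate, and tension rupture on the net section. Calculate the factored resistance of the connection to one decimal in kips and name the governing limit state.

76.2 kips (net-section rupture governs)

Bolt shear: A_b = π(0.625)²/4 = 0.3068 in². φR_n = 0.75 × 84 × 0.3068 × 10 × 1 = 193.3 kips.
Bearing (0.3125 in plate, F_u = 65 ksi): end bolts L_c = 1.3125 − 0.6875/2 = 0.96875, R_n = min(1.2×0.96875×0.3125×65, 2.4×0.625×0.3125×65) = 23.613 kips/bolt; interior L_c = 2.3125 − 0.6875 = 1.625, R_n = 30.469 kips/bolt. φR_n = 0.75 × (2×23.613 + 8×30.469) = 218.2 kips.
Tension rupture (net): A_n = (6.5 − 2×0.75)×0.3125 = 1.5625 in² (U = 1.0, A_e = A_n). φR_n = 0.75 × 65 × 1.5625 = 76.2 kips.
Governing: min(193.3, 218.2, 76.2) = 76.2 kips → net-section rupture.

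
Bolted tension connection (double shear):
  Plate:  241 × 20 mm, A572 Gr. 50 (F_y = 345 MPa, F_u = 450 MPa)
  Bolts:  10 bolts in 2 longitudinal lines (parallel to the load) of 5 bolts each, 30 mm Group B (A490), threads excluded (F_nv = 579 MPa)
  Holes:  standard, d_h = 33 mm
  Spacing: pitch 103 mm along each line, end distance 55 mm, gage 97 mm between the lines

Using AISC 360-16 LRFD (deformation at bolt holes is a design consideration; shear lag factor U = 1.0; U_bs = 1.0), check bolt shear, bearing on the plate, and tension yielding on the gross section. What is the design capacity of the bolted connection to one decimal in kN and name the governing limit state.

Bolt shear: A_b = π(30)²/4 = 706.86 mm². φR_n = 0.75 × 579 × 706.86 × 10 × 2 = 6139.1 kN.
Bearing (20 mm plate, F_u = 450 MPa): end bolts L_c = 55 − 33/2 = 38.5, R_n = min(1.2×38.5×20×450, 2.4×30×20×450) = 415.8 kN/bolt; interior L_c = 103 − 33 = 70, R_n = 648 kN/bolt. φR_n = 0.75 × (2×415.8 + 8×648) = 4511.7 kN.
Tension yield (gross): A_g = 241×20 = 4820 mm². φR_n = 0.90 × 345 × 4820 = 1496.6 kN.
Governing: min(6139.1, 4511.7, 1496.6) = 1496.6 kN → gross-section yield.

1496.6 kN (gross-section yield governs)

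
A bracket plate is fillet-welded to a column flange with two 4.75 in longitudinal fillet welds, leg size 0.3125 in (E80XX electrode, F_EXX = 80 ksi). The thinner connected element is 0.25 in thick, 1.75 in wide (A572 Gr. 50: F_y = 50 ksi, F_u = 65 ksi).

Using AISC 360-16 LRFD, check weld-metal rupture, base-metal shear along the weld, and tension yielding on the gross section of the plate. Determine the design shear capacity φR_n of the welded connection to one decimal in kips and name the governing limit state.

Weld metal: throat = 0.707×0.3125 = 0.22094 in, L = 2×4.75 = 9.5 in. φR_n = 0.75 × 0.6 × 80 × 0.22094 × 9.5 = 75.6 kips.
Base metal shear (0.25 in plate): yield φR_n = 1.0×0.6×50×0.25×9.5 = 71.3 kips; rupture φR_n = 0.75×0.6×65×0.25×9.5 = 69.5 kips; take 69.5 kips (rupture).
Tension yield (gross): A_g = 1.75×0.25 = 0.4375 in². φR_n = 0.90 × 50 × 0.4375 = 19.7 kips.
Governing: min(75.6, 69.5, 19.7) = 19.7 kips → gross-section yield.

19.7 kips (gross-section yield governs)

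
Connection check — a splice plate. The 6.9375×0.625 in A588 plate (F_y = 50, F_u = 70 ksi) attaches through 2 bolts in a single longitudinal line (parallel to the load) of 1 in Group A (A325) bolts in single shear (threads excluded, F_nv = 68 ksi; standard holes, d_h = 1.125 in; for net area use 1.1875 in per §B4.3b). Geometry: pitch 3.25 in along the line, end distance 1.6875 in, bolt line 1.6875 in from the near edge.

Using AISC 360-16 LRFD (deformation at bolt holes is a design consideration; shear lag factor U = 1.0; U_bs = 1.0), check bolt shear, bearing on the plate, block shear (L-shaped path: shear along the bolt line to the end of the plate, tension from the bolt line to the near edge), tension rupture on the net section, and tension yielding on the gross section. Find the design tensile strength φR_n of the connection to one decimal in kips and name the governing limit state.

80.1 kips (bolt shear governs)

Bolt shear: A_b = π(1)²/4 = 0.7854 in². φR_n = 0.75 × 68 × 0.7854 × 2 × 1 = 80.1 kips.
Bearing (0.625 in plate, F_u = 70 ksi): end bolts L_c = 1.6875 − 1.125/2 = 1.125, R_n = min(1.2×1.125×0.625×70, 2.4×1×0.625×70) = 59.063 kips/bolt; interior L_c = 3.25 − 1.125 = 2.125, R_n = 105 kips/bolt. φR_n = 0.75 × (1×59.063 + 1×105) = 123.0 kips.
Block shear: shear path 1×[1.6875+1×3.25] = 1×4.9375 in, A_gv = 3.0859, A_nv = 1×(4.9375 − 1.5×1.1875)×0.625 = 1.9727 in²; tension to near edge: (1.6875 − 0.5×1.1875)×0.625 = 0.68359 in². R_n = min(0.6×70×1.9727, 0.6×50×3.0859) + 1.0×70×0.68359 = min(82.853, 92.577) + 47.851 = 130.7 kips. φR_n = 0.75 × 130.7 = 98.0 kips.
Tension rupture (net): A_n = (6.9375 − 1×1.1875)×0.625 = 3.5938 in² (U = 1.0, A_e = A_n). φR_n = 0.75 × 70 × 3.5938 = 188.7 kips.
Tension yield (gross): A_g = 6.9375×0.625 = 4.3359 in². φR_n = 0.90 × 50 × 4.3359 = 195.1 kips.
Governing: min(80.1, 123.0, 98.0, 188.7, 195.1) = 80.1 kips → bolt shear.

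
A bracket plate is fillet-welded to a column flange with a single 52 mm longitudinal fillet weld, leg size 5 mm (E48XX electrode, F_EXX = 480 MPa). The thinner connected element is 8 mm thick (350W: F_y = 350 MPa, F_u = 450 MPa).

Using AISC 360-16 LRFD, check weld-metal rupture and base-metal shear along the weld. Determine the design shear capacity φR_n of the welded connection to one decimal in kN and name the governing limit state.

39.7 kN (weld metal governs)

Weld metal: throat = 0.707×5 = 3.535 mm, L = 52 mm. φR_n = 0.75 × 0.6 × 480 × 3.535 × 52 = 39.7 kN.
Base metal shear (8 mm plate): yield φR_n = 1.0×0.6×350×8×52 = 87.4 kN; rupture φR_n = 0.75×0.6×450×8×52 = 84.2 kN; take 84.2 kN (rupture).
Governing: min(39.7, 84.2) = 39.7 kN → weld metal.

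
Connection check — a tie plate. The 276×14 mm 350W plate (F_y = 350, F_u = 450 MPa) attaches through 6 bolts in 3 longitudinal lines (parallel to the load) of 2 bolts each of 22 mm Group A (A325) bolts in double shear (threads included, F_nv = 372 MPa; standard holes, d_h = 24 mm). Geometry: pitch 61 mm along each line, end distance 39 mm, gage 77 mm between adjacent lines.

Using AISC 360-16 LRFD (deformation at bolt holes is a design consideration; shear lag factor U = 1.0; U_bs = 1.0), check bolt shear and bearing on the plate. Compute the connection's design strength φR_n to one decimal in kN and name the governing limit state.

Bolt shear: A_b = π(22)²/4 = 380.13 mm². φR_n = 0.75 × 372 × 380.13 × 6 × 2 = 1272.7 kN.
Bearing (14 mm plate, F_u = 450 MPa): end bolts L_c = 39 − 24/2 = 27, R_n = min(1.2×27×14×450, 2.4×22×14×450) = 204.12 kN/bolt; interior L_c = 61 − 24 = 37, R_n = 279.72 kN/bolt. φR_n = 0.75 × (3×204.12 + 3×279.72) = 1088.6 kN.
Governing: min(1272.7, 1088.6) = 1088.6 kN → bearing.

1088.6 kN (bearing governs)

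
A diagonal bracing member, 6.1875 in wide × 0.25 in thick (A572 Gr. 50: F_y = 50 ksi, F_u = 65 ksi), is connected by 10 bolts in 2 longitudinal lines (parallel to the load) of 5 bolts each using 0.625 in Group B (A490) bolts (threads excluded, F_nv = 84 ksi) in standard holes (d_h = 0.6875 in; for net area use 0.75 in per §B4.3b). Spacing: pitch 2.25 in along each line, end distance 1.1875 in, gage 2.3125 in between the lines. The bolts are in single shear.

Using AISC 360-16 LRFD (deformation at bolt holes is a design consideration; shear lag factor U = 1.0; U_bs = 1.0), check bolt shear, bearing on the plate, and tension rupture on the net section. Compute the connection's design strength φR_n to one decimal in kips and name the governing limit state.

57.1 kips (net-section rupture governs)

Bolt shear: A_b = π(0.625)²/4 = 0.3068 in². φR_n = 0.75 × 84 × 0.3068 × 10 × 1 = 193.3 kips.
Bearing (0.25 in plate, F_u = 65 ksi): end bolts L_c = 1.1875 − 0.6875/2 = 0.84375, R_n = min(1.2×0.84375×0.25×65, 2.4×0.625×0.25×65) = 16.453 kips/bolt; interior L_c = 2.25 − 0.6875 = 1.5625, R_n = 24.375 kips/bolt. φR_n = 0.75 × (2×16.453 + 8×24.375) = 170.9 kips.
Tension rupture (net): A_n = (6.1875 − 2×0.75)×0.25 = 1.1719 in² (U = 1.0, A_e = A_n). φR_n = 0.75 × 65 × 1.1719 = 57.1 kips.
Governing: min(193.3, 170.9, 57.1) = 57.1 kips → net-section rupture.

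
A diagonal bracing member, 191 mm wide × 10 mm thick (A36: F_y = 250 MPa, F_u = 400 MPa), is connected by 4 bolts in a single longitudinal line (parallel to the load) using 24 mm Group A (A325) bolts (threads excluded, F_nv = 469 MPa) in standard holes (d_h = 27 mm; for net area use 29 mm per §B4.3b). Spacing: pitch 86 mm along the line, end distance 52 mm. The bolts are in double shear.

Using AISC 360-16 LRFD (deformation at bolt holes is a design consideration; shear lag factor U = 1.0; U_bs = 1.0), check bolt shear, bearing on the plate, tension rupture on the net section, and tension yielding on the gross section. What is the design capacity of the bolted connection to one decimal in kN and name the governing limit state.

Bolt shear: A_b = π(24)²/4 = 452.39 mm². φR_n = 0.75 × 469 × 452.39 × 4 × 2 = 1273.0 kN.
Bearing (10 mm plate, F_u = 400 MPa): end bolts L_c = 52 − 27/2 = 38.5, R_n = min(1.2×38.5×10×400, 2.4×24×10×400) = 184.8 kN/bolt; interior L_c = 86 − 27 = 59, R_n = 230.4 kN/bolt. φR_n = 0.75 × (1×184.8 + 3×230.4) = 657.0 kN.
Tension rupture (net): A_n = (191 − 1×29)×10 = 1620 mm² (U = 1.0, A_e = A_n). φR_n = 0.75 × 400 × 1620 = 486.0 kN.
Tension yield (gross): A_g = 191×10 = 1910 mm². φR_n = 0.90 × 250 × 1910 = 429.8 kN.
Governing: min(1273.0, 657.0, 486.0, 429.8) = 429.8 kN → gross-section yield.

429.8 kN (gross-section yield governs)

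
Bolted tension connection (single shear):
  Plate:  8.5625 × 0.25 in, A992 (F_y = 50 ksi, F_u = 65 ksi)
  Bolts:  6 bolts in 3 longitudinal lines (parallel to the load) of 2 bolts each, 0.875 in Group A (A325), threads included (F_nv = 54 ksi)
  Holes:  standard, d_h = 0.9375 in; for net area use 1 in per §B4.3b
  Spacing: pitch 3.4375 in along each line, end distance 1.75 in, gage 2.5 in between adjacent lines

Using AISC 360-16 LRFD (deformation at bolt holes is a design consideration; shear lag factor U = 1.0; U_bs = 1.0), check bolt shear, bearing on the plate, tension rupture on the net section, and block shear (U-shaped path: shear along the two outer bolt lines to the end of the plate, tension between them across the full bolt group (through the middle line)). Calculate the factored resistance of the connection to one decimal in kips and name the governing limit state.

Bolt shear: A_b = π(0.875)²/4 = 0.60132 in². φR_n = 0.75 × 54 × 0.60132 × 6 × 1 = 146.1 kips.
Bearing (0.25 in plate, F_u = 65 ksi): end bolts L_c = 1.75 − 0.9375/2 = 1.28125, R_n = min(1.2×1.28125×0.25×65, 2.4×0.875×0.25×65) = 24.984 kips/bolt; interior L_c = 3.4375 − 0.9375 = 2.5, R_n = 34.125 kips/bolt. φR_n = 0.75 × (3×24.984 + 3×34.125) = 133.0 kips.
Tension rupture (net): A_n = (8.5625 − 3×1)×0.25 = 1.3906 in² (U = 1.0, A_e = A_n). φR_n = 0.75 × 65 × 1.3906 = 67.8 kips.
Block shear: shear path 2×[1.75+1×3.4375] = 2×5.1875 in, A_gv = 2.5938, A_nv = 2×(5.1875 − 1.5×1)×0.25 = 1.8438 in²; tension across gage: (5 − 2×1)×0.25 = 0.75 in². R_n = min(0.6×65×1.8438, 0.6×50×2.5938) + 1.0×65×0.75 = min(71.908, 77.814) + 48.75 = 120.66 kips. φR_n = 0.75 × 120.66 = 90.5 kips.
Governing: min(146.1, 133.0, 67.8, 90.5) = 67.8 kips → net-section rupture.

67.8 kips (net-section rupture governs)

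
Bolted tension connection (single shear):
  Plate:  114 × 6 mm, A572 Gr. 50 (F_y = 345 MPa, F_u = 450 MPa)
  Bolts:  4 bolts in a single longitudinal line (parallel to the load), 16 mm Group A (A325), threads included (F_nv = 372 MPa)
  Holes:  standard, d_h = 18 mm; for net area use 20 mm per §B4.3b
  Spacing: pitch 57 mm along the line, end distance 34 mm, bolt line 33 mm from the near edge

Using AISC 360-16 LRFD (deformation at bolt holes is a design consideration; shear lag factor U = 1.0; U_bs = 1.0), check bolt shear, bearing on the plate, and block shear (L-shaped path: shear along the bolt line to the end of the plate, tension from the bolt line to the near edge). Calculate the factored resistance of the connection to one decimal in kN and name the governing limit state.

Bolt shear: A_b = π(16)²/4 = 201.06 mm². φR_n = 0.75 × 372 × 201.06 × 4 × 1 = 224.4 kN.
Bearing (6 mm plate, F_u = 450 MPa): end bolts L_c = 34 − 18/2 = 25, R_n = min(1.2×25×6×450, 2.4×16×6×450) = 81 kN/bolt; interior L_c = 57 − 18 = 39, R_n = 103.68 kN/bolt. φR_n = 0.75 × (1×81 + 3×103.68) = 294.0 kN.
Block shear: shear path 1×[34+3×57] = 1×205 mm, A_gv = 1230, A_nv = 1×(205 − 3.5×20)×6 = 810 mm²; tension to near edge: (33 − 0.5×20)×6 = 138 mm². R_n = min(0.6×450×810, 0.6×345×1230) + 1.0×450×138 = min(218.7, 254.61) + 62.1 = 280.8 kN. φR_n = 0.75 × 280.8 = 210.6 kN.
Governing: min(224.4, 294.0, 210.6) = 210.6 kN → block shear.

210.6 kN (block shear governs)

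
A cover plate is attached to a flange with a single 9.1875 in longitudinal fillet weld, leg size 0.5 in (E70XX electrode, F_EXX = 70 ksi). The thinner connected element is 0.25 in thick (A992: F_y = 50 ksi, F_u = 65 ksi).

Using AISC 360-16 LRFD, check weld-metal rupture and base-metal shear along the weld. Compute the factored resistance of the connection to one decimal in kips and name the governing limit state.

67.2 kips (base-metal shear governs)

Weld metal: throat = 0.707×0.5 = 0.3535 in, L = 9.1875 in. φR_n = 0.75 × 0.6 × 70 × 0.3535 × 9.1875 = 102.3 kips.
Base metal shear (0.25 in plate): yield φR_n = 1.0×0.6×50×0.25×9.1875 = 68.9 kips; rupture φR_n = 0.75×0.6×65×0.25×9.1875 = 67.2 kips; take 67.2 kips (rupture).
Governing: min(102.3, 67.2) = 67.2 kips → base-metal shear.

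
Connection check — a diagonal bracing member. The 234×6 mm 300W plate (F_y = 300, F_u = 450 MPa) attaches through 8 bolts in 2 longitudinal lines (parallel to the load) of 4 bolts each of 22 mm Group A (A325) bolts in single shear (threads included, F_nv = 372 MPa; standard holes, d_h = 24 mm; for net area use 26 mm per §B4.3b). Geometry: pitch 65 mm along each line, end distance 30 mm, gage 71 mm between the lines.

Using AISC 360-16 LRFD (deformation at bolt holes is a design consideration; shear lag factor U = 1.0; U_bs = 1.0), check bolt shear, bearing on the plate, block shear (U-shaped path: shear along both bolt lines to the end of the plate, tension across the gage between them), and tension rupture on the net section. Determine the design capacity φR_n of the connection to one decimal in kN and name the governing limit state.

Bolt shear: A_b = π(22)²/4 = 380.13 mm². φR_n = 0.75 × 372 × 380.13 × 8 × 1 = 848.5 kN.
Bearing (6 mm plate, F_u = 450 MPa): end bolts L_c = 30 − 24/2 = 18, R_n = min(1.2×18×6×450, 2.4×22×6×450) = 58.32 kN/bolt; interior L_c = 65 − 24 = 41, R_n = 132.84 kN/bolt. φR_n = 0.75 × (2×58.32 + 6×132.84) = 685.3 kN.
Block shear: shear path 2×[30+3×65] = 2×225 mm, A_gv = 2700, A_nv = 2×(225 − 3.5×26)×6 = 1608 mm²; tension across gage: (71 − 1×26)×6 = 270 mm². R_n = min(0.6×450×1608, 0.6×300×2700) + 1.0×450×270 = min(434.16, 486) + 121.5 = 555.66 kN. φR_n = 0.75 × 555.66 = 416.7 kN.
Tension rupture (net): A_n = (234 − 2×26)×6 = 1092 mm² (U = 1.0, A_e = A_n). φR_n = 0.75 × 450 × 1092 = 368.6 kN.
Governing: min(848.5, 685.3, 416.7, 368.6) = 368.6 kN → net-section rupture.

368.6 kN (net-section rupture governs)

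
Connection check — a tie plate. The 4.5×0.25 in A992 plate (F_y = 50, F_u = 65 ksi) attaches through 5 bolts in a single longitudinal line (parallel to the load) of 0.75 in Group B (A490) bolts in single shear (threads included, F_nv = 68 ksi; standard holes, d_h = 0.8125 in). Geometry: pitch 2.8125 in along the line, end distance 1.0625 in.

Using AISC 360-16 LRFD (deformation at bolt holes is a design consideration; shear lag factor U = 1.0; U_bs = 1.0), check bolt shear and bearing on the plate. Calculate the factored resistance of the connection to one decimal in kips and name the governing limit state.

Bolt shear: A_b = π(0.75)²/4 = 0.44179 in². φR_n = 0.75 × 68 × 0.44179 × 5 × 1 = 112.7 kips.
Bearing (0.25 in plate, F_u = 65 ksi): end bolts L_c = 1.0625 − 0.8125/2 = 0.65625, R_n = min(1.2×0.65625×0.25×65, 2.4×0.75×0.25×65) = 12.797 kips/bolt; interior L_c = 2.8125 − 0.8125 = 2, R_n = 29.25 kips/bolt. φR_n = 0.75 × (1×12.797 + 4×29.25) = 97.3 kips.
Governing: min(112.7, 97.3) = 97.3 kips → bearing.

97.3 kips (bearing governs)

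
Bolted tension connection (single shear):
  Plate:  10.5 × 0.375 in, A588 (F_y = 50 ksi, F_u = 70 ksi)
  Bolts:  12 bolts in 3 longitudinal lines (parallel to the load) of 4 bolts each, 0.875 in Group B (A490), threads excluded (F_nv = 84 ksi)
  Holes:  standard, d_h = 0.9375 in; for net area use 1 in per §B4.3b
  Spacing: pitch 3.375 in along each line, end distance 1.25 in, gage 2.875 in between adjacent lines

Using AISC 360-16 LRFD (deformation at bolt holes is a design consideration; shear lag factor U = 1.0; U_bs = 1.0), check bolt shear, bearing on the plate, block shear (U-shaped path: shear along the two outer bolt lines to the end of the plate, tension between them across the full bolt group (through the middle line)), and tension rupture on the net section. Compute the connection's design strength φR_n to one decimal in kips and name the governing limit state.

Bolt shear: A_b = π(0.875)²/4 = 0.60132 in². φR_n = 0.75 × 84 × 0.60132 × 12 × 1 = 454.6 kips.
Bearing (0.375 in plate, F_u = 70 ksi): end bolts L_c = 1.25 − 0.9375/2 = 0.78125, R_n = min(1.2×0.78125×0.375×70, 2.4×0.875×0.375×70) = 24.609 kips/bolt; interior L_c = 3.375 − 0.9375 = 2.4375, R_n = 55.125 kips/bolt. φR_n = 0.75 × (3×24.609 + 9×55.125) = 427.5 kips.
Block shear: shear path 2×[1.25+3×3.375] = 2×11.375 in, A_gv = 8.5313, A_nv = 2×(11.375 − 3.5×1)×0.375 = 5.9063 in²; tension across gage: (5.75 − 2×1)×0.375 = 1.4063 in². R_n = min(0.6×70×5.9063, 0.6×50×8.5313) + 1.0×70×1.4063 = min(248.06, 255.94) + 98.441 = 346.5 kips. φR_n = 0.75 × 346.5 = 259.9 kips.
Tension rupture (net): A_n = (10.5 − 3×1)×0.375 = 2.8125 in² (U = 1.0, A_e = A_n). φR_n = 0.75 × 70 × 2.8125 = 147.7 kips.
Governing: min(454.6, 427.5, 259.9, 147.7) = 147.7 kips → net-section rupture.

147.7 kips (net-section rupture governs)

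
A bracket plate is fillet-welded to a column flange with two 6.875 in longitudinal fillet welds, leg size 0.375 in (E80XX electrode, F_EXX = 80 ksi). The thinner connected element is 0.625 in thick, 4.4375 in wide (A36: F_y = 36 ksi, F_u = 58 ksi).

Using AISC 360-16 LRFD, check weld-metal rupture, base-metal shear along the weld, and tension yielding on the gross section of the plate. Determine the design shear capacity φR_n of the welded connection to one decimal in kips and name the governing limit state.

Weld metal: throat = 0.707×0.375 = 0.26513 in, L = 2×6.875 = 13.75 in. φR_n = 0.75 × 0.6 × 80 × 0.26513 × 13.75 = 131.2 kips.
Base metal shear (0.625 in plate): yield φR_n = 1.0×0.6×36×0.625×13.75 = 185.6 kips; rupture φR_n = 0.75×0.6×58×0.625×13.75 = 224.3 kips; take 185.6 kips (yield).
Tension yield (gross): A_g = 4.4375×0.625 = 2.7734 in². φR_n = 0.90 × 36 × 2.7734 = 89.9 kips.
Governing: min(131.2, 185.6, 89.9) = 89.9 kips → gross-section yield.

89.9 kips (gross-section yield governs)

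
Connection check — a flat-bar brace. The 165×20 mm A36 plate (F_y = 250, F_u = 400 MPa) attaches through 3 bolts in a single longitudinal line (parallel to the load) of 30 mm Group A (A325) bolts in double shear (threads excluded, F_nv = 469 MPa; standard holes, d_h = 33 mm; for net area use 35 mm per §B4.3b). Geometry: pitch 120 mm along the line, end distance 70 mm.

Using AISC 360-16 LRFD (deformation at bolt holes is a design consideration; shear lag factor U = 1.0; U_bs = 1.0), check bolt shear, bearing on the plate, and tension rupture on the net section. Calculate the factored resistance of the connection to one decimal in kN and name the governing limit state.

Bolt shear: A_b = π(30)²/4 = 706.86 mm². φR_n = 0.75 × 469 × 706.86 × 3 × 2 = 1491.8 kN.
Bearing (20 mm plate, F_u = 400 MPa): end bolts L_c = 70 − 33/2 = 53.5, R_n = min(1.2×53.5×20×400, 2.4×30×20×400) = 513.6 kN/bolt; interior L_c = 120 − 33 = 87, R_n = 576 kN/bolt. φR_n = 0.75 × (1×513.6 + 2×576) = 1249.2 kN.
Tension rupture (net): A_n = (165 − 1×35)×20 = 2600 mm² (U = 1.0, A_e = A_n). φR_n = 0.75 × 400 × 2600 = 780.0 kN.
Governing: min(1491.8, 1249.2, 780.0) = 780.0 kN → net-section rupture.

780.0 kN (net-section rupture governs)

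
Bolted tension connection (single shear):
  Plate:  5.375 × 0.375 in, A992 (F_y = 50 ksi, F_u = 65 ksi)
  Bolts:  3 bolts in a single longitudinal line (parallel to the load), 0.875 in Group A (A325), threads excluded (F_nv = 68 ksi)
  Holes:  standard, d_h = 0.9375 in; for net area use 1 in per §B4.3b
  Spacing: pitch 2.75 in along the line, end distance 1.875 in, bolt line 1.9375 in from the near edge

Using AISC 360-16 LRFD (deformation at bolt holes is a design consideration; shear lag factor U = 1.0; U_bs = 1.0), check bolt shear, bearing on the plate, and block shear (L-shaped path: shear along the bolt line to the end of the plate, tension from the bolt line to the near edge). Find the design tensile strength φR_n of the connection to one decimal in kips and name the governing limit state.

79.8 kips (block shear governs)

Bolt shear: A_b = π(0.875)²/4 = 0.60132 in². φR_n = 0.75 × 68 × 0.60132 × 3 × 1 = 92.0 kips.
Bearing (0.375 in plate, F_u = 65 ksi): end bolts L_c = 1.875 − 0.9375/2 = 1.40625, R_n = min(1.2×1.40625×0.375×65, 2.4×0.875×0.375×65) = 41.133 kips/bolt; interior L_c = 2.75 − 0.9375 = 1.8125, R_n = 51.188 kips/bolt. φR_n = 0.75 × (1×41.133 + 2×51.188) = 107.6 kips.
Block shear: shear path 1×[1.875+2×2.75] = 1×7.375 in, A_gv = 2.7656, A_nv = 1×(7.375 − 2.5×1)×0.375 = 1.8281 in²; tension to near edge: (1.9375 − 0.5×1)×0.375 = 0.53906 in². R_n = min(0.6×65×1.8281, 0.6×50×2.7656) + 1.0×65×0.53906 = min(71.296, 82.968) + 35.039 = 106.34 kips. φR_n = 0.75 × 106.34 = 79.8 kips.
Governing: min(92.0, 107.6, 79.8) = 79.8 kips → block shear.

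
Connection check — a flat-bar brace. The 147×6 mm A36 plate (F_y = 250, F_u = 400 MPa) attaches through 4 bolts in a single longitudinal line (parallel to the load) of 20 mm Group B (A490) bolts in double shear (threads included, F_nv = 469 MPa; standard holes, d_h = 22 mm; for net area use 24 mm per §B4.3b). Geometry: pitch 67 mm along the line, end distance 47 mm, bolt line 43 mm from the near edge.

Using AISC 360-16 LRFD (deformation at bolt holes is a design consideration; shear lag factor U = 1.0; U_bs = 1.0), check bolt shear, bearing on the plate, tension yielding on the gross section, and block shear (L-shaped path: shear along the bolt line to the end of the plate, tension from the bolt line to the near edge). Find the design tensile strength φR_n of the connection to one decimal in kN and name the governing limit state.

198.5 kN (gross-section yield governs)

Bolt shear: A_b = π(20)²/4 = 314.16 mm². φR_n = 0.75 × 469 × 314.16 × 4 × 2 = 884.0 kN.
Bearing (6 mm plate, F_u = 400 MPa): end bolts L_c = 47 − 22/2 = 36, R_n = min(1.2×36×6×400, 2.4×20×6×400) = 103.68 kN/bolt; interior L_c = 67 − 22 = 45, R_n = 115.2 kN/bolt. φR_n = 0.75 × (1×103.68 + 3×115.2) = 337.0 kN.
Tension yield (gross): A_g = 147×6 = 882 mm². φR_n = 0.90 × 250 × 882 = 198.5 kN.
Block shear: shear path 1×[47+3×67] = 1×248 mm, A_gv = 1488, A_nv = 1×(248 − 3.5×24)×6 = 984 mm²; tension to near edge: (43 − 0.5×24)×6 = 186 mm². R_n = min(0.6×400×984, 0.6×250×1488) + 1.0×400×186 = min(236.16, 223.2) + 74.4 = 297.6 kN. φR_n = 0.75 × 297.6 = 223.2 kN.
Governing: min(884.0, 337.0, 198.5, 223.2) = 198.5 kN → gross-section yield.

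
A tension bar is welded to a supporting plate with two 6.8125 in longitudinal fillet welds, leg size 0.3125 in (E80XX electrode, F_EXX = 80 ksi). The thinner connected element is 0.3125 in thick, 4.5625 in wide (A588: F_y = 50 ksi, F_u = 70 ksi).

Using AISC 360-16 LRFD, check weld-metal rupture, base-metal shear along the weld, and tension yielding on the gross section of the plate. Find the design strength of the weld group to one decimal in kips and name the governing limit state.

Weld metal: throat = 0.707×0.3125 = 0.22094 in, L = 2×6.8125 = 13.625 in. φR_n = 0.75 × 0.6 × 80 × 0.22094 × 13.625 = 108.4 kips.
Base metal shear (0.3125 in plate): yield φR_n = 1.0×0.6×50×0.3125×13.625 = 127.7 kips; rupture φR_n = 0.75×0.6×70×0.3125×13.625 = 134.1 kips; take 127.7 kips (yield).
Tension yield (gross): A_g = 4.5625×0.3125 = 1.4258 in². φR_n = 0.90 × 50 × 1.4258 = 64.2 kips.
Governing: min(108.4, 127.7, 64.2) = 64.2 kips → gross-section yield.

64.2 kips (gross-section yield governs)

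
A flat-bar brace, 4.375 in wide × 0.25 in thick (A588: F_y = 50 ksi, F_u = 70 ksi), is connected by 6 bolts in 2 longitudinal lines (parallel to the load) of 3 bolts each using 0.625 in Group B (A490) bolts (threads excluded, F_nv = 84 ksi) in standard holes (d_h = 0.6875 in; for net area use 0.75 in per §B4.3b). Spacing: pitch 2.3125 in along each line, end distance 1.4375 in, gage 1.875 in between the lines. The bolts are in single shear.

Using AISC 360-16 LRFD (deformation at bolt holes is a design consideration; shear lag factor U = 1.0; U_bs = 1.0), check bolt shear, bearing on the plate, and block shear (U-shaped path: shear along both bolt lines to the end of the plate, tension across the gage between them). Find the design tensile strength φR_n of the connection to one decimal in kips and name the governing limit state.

Bolt shear: A_b = π(0.625)²/4 = 0.3068 in². φR_n = 0.75 × 84 × 0.3068 × 6 × 1 = 116.0 kips.
Bearing (0.25 in plate, F_u = 70 ksi): end bolts L_c = 1.4375 − 0.6875/2 = 1.09375, R_n = min(1.2×1.09375×0.25×70, 2.4×0.625×0.25×70) = 22.969 kips/bolt; interior L_c = 2.3125 − 0.6875 = 1.625, R_n = 26.25 kips/bolt. φR_n = 0.75 × (2×22.969 + 4×26.25) = 113.2 kips.
Block shear: shear path 2×[1.4375+2×2.3125] = 2×6.0625 in, A_gv = 3.0313, A_nv = 2×(6.0625 − 2.5×0.75)×0.25 = 2.0938 in²; tension across gage: (1.875 − 1×0.75)×0.25 = 0.28125 in². R_n = min(0.6×70×2.0938, 0.6×50×3.0313) + 1.0×70×0.28125 = min(87.94, 90.939) + 19.688 = 107.63 kips. φR_n = 0.75 × 107.63 = 80.7 kips.
Governing: min(116.0, 113.2, 80.7) = 80.7 kips → block shear.

80.7 kips (block shear governs)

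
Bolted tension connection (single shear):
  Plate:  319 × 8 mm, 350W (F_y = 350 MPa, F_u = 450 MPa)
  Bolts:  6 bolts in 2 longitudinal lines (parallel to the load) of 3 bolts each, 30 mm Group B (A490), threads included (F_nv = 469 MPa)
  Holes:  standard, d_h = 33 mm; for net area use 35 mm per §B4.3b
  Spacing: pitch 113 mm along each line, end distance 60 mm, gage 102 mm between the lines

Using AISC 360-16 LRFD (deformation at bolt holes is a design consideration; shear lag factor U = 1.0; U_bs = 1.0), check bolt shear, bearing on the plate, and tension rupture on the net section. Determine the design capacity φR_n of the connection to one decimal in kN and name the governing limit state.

672.3 kN (net-section rupture governs)

Bolt shear: A_b = π(30)²/4 = 706.86 mm². φR_n = 0.75 × 469 × 706.86 × 6 × 1 = 1491.8 kN.
Bearing (8 mm plate, F_u = 450 MPa): end bolts L_c = 60 − 33/2 = 43.5, R_n = min(1.2×43.5×8×450, 2.4×30×8×450) = 187.92 kN/bolt; interior L_c = 113 − 33 = 80, R_n = 259.2 kN/bolt. φR_n = 0.75 × (2×187.92 + 4×259.2) = 1059.5 kN.
Tension rupture (net): A_n = (319 − 2×35)×8 = 1992 mm² (U = 1.0, A_e = A_n). φR_n = 0.75 × 450 × 1992 = 672.3 kN.
Governing: min(1491.8, 1059.5, 672.3) = 672.3 kN → net-section rupture.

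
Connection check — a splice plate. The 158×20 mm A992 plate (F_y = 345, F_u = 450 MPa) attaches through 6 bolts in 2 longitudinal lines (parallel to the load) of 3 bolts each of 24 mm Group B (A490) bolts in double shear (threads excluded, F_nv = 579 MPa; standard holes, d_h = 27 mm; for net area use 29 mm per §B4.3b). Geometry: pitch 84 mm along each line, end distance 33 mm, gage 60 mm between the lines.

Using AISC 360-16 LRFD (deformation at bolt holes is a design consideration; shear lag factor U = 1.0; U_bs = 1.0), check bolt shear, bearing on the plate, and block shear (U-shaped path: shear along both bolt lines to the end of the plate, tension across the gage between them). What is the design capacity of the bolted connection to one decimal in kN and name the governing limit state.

1250.1 kN (block shear governs)

Bolt shear: A_b = π(24)²/4 = 452.39 mm². φR_n = 0.75 × 579 × 452.39 × 6 × 2 = 2357.4 kN.
Bearing (20 mm plate, F_u = 450 MPa): end bolts L_c = 33 − 27/2 = 19.5, R_n = min(1.2×19.5×20×450, 2.4×24×20×450) = 210.6 kN/bolt; interior L_c = 84 − 27 = 57, R_n = 518.4 kN/bolt. φR_n = 0.75 × (2×210.6 + 4×518.4) = 1871.1 kN.
Block shear: shear path 2×[33+2×84] = 2×201 mm, A_gv = 8040, A_nv = 2×(201 − 2.5×29)×20 = 5140 mm²; tension across gage: (60 − 1×29)×20 = 620 mm². R_n = min(0.6×450×5140, 0.6×345×8040) + 1.0×450×620 = min(1387.8, 1664.3) + 279 = 1666.8 kN. φR_n = 0.75 × 1666.8 = 1250.1 kN.
Governing: min(2357.4, 1871.1, 1250.1) = 1250.1 kN → block shear.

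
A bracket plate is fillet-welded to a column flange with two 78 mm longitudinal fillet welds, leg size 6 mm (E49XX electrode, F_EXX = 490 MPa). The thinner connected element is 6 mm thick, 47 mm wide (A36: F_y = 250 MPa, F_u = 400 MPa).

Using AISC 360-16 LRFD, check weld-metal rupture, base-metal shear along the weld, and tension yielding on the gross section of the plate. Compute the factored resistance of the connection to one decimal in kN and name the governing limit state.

Weld metal: throat = 0.707×6 = 4.242 mm, L = 2×78 = 156 mm. φR_n = 0.75 × 0.6 × 490 × 4.242 × 156 = 145.9 kN.
Base metal shear (6 mm plate): yield φR_n = 1.0×0.6×250×6×156 = 140.4 kN; rupture φR_n = 0.75×0.6×400×6×156 = 168.5 kN; take 140.4 kN (yield).
Tension yield (gross): A_g = 47×6 = 282 mm². φR_n = 0.90 × 250 × 282 = 63.5 kN.
Governing: min(145.9, 140.4, 63.5) = 63.5 kN → gross-section yield.

63.5 kN (gross-section yield governs)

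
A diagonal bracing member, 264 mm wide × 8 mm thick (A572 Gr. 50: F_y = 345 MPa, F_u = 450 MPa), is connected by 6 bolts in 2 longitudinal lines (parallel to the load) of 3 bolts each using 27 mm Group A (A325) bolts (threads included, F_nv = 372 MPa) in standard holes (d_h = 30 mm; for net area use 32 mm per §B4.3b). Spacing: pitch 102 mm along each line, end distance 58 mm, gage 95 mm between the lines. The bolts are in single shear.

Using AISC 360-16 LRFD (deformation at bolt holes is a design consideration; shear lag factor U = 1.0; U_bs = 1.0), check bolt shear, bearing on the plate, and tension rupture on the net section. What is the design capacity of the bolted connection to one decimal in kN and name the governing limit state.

Bolt shear: A_b = π(27)²/4 = 572.56 mm². φR_n = 0.75 × 372 × 572.56 × 6 × 1 = 958.5 kN.
Bearing (8 mm plate, F_u = 450 MPa): end bolts L_c = 58 − 30/2 = 43, R_n = min(1.2×43×8×450, 2.4×27×8×450) = 185.76 kN/bolt; interior L_c = 102 − 30 = 72, R_n = 233.28 kN/bolt. φR_n = 0.75 × (2×185.76 + 4×233.28) = 978.5 kN.
Tension rupture (net): A_n = (264 − 2×32)×8 = 1600 mm² (U = 1.0, A_e = A_n). φR_n = 0.75 × 450 × 1600 = 540.0 kN.
Governing: min(958.5, 978.5, 540.0) = 540.0 kN → net-section rupture.

540.0 kN (net-section rupture governs)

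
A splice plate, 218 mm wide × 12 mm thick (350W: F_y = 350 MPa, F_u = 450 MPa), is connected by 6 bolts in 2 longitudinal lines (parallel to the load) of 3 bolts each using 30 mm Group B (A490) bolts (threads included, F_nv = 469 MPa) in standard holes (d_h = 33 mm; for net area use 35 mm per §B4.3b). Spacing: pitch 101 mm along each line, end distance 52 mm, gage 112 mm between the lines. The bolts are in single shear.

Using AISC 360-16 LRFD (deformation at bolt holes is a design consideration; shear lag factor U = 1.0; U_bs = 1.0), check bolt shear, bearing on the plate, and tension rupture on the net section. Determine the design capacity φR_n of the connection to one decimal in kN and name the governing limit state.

599.4 kN (net-section rupture governs)

Bolt shear: A_b = π(30)²/4 = 706.86 mm². φR_n = 0.75 × 469 × 706.86 × 6 × 1 = 1491.8 kN.
Bearing (12 mm plate, F_u = 450 MPa): end bolts L_c = 52 − 33/2 = 35.5, R_n = min(1.2×35.5×12×450, 2.4×30×12×450) = 230.04 kN/bolt; interior L_c = 101 − 33 = 68, R_n = 388.8 kN/bolt. φR_n = 0.75 × (2×230.04 + 4×388.8) = 1511.5 kN.
Tension rupture (net): A_n = (218 − 2×35)×12 = 1776 mm² (U = 1.0, A_e = A_n). φR_n = 0.75 × 450 × 1776 = 599.4 kN.
Governing: min(1491.8, 1511.5, 599.4) = 599.4 kN → net-section rupture.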